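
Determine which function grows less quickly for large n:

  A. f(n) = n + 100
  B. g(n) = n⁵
A

f(n) = n + 100 is O(n), while g(n) = n⁵ is O(n⁵).
Since O(n) grows slower than O(n⁵), f(n) is dominated.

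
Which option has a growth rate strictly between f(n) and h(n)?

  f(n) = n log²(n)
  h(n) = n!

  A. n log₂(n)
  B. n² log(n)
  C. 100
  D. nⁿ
B

We need g(n) with n log²(n) = o(g(n)) and g(n) = o(n!), i.e. O(n log² n) ≺ g ≺ O(n!).
Check each option:
  A. n log₂(n) — O(n log n) does not grow strictly faster than f(n)
  B. n² log(n) — O(n² log n) is strictly between O(n log² n) and O(n!) ✓
  C. 100 — O(1) does not grow strictly faster than f(n)
  D. nⁿ — O(nⁿ) does not grow strictly slower than h(n)

Only option B (n² log(n)) lies strictly between.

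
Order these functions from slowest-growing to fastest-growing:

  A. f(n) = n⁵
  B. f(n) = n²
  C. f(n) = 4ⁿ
B < A < C

Comparing growth rates:
B = n² is O(n²)
A = n⁵ is O(n⁵)
C = 4ⁿ is O(4ⁿ)

Therefore, the order from slowest to fastest is: B < A < C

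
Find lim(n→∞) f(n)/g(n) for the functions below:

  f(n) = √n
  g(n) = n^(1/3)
∞

Since √n (O(√n)) grows faster than n^(1/3) (O(n^(1/3))),
the ratio f(n)/g(n) → ∞ as n → ∞.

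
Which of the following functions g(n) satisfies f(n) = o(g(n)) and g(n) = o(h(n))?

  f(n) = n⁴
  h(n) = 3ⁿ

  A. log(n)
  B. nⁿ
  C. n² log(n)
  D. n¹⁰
D

We need g(n) with n⁴ = o(g(n)) and g(n) = o(3ⁿ), i.e. O(n⁴) ≺ g ≺ O(3ⁿ).
Check each option:
  A. log(n) — O(log n) does not grow strictly faster than f(n)
  B. nⁿ — O(nⁿ) does not grow strictly slower than h(n)
  C. n² log(n) — O(n² log n) does not grow strictly faster than f(n)
  D. n¹⁰ — O(n¹⁰) is strictly between O(n⁴) and O(3ⁿ) ✓

Only option D (n¹⁰) lies strictly between.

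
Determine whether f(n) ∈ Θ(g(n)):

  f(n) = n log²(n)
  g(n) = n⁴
False

f(n) = n log²(n) is O(n log² n), and g(n) = n⁴ is O(n⁴).
Since they have different growth rates, f(n) = Θ(g(n)) is false.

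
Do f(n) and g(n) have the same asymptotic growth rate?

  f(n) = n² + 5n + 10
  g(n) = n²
True

f(n) = n² + 5n + 10 and g(n) = n² are both O(n²).
Since they have the same asymptotic growth rate, f(n) = Θ(g(n)) is true.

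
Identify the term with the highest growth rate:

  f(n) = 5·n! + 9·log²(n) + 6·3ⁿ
5·n!

Looking at each term:
  - 5·n! is O(n!)
  - 9·log²(n) is O(log² n)
  - 6·3ⁿ is O(3ⁿ)

The term 5·n! (O(n!)) grows fastest and dominates all others.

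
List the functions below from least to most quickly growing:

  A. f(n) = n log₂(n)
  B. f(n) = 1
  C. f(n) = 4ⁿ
B < A < C

Comparing growth rates:
B = 1 is O(1)
A = n log₂(n) is O(n log n)
C = 4ⁿ is O(4ⁿ)

Therefore, the order from slowest to fastest is: B < A < C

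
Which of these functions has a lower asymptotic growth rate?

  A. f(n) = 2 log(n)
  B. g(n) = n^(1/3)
A

f(n) = 2 log(n) is O(log n), while g(n) = n^(1/3) is O(n^(1/3)).
Since O(log n) grows slower than O(n^(1/3)), f(n) is dominated.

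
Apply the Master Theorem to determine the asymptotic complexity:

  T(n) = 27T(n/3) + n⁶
Θ(n⁶)

Master Theorem: a = 27, b = 3, f(n) = n⁶.
Compute the critical exponent d = log₃(27) = 3.
Compare f(n) = Θ(n⁶) against n^d:
  k = 6 > d = 3, so f(n) = Ω(n^(d+ε)) — Case 3.
  Regularity: a·(n/b)^6/n^6 = a/b^6 = 27/729 < 1 ✓.
  The top-level work dominates: T(n) = Θ(f(n)) = Θ(n⁶).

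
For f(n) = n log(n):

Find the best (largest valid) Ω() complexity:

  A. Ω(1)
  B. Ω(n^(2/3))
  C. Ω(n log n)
C

f(n) = n log(n) is Ω(n log n).
All listed options are valid Big-Ω bounds (lower bounds),
but Ω(n log n) is the tightest (largest valid bound).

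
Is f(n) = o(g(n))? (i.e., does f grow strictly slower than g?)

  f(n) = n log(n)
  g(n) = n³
True

f(n) = n log(n) is O(n log n), and g(n) = n³ is O(n³).
Since O(n log n) grows strictly slower than O(n³), f(n) = o(g(n)) is true.
This means lim(n→∞) f(n)/g(n) = 0.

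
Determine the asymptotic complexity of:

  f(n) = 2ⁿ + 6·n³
O(2ⁿ)

The dominant term in 2ⁿ + 6·n³ is 2ⁿ, which is Θ(2ⁿ).
Lower-order terms (6·n³) are asymptotically negligible.
Constants are absorbed, so the tightest bound is O(2ⁿ).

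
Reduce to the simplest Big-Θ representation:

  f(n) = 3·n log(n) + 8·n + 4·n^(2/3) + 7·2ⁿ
Θ(2ⁿ)

Order the terms by growth rate: 4·n^(2/3) ≺ 8·n ≺ 3·n log(n) ≺ 7·2ⁿ.
The fastest-growing term 7·2ⁿ dominates as n → ∞; dropping its constant factor gives Θ(2ⁿ).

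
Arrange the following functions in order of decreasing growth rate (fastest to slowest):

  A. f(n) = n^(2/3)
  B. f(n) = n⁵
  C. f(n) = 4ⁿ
C > B > A

Comparing growth rates:
C = 4ⁿ is O(4ⁿ)
B = n⁵ is O(n⁵)
A = n^(2/3) is O(n^(2/3))

Therefore, the order from fastest to slowest is: C > B > A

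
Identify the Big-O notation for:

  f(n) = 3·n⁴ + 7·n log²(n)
O(n⁴)

The dominant term in 3·n⁴ + 7·n log²(n) is 3·n⁴, which is Θ(n⁴).
Lower-order terms (7·n log²(n)) are asymptotically negligible.
Constants are absorbed, so the tightest bound is O(n⁴).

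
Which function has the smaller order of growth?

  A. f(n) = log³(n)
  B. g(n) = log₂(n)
B

f(n) = log³(n) is O(log³ n), while g(n) = log₂(n) is O(log n).
Since O(log n) grows slower than O(log³ n), g(n) is dominated.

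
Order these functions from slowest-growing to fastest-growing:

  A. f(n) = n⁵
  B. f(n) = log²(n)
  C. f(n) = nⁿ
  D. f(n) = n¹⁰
B < A < D < C

Comparing growth rates:
B = log²(n) is O(log² n)
A = n⁵ is O(n⁵)
D = n¹⁰ is O(n¹⁰)
C = nⁿ is O(nⁿ)

Therefore, the order from slowest to fastest is: B < A < D < C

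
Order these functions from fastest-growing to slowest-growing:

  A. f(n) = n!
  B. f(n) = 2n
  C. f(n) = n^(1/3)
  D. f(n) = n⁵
A > D > B > C

Comparing growth rates:
A = n! is O(n!)
D = n⁵ is O(n⁵)
B = 2n is O(n)
C = n^(1/3) is O(n^(1/3))

Therefore, the order from fastest to slowest is: A > D > B > C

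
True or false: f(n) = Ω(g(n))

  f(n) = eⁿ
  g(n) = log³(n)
True

f(n) = eⁿ is O(eⁿ), and g(n) = log³(n) is O(log³ n).
Since O(eⁿ) grows at least as fast as O(log³ n), f(n) = Ω(g(n)) is true.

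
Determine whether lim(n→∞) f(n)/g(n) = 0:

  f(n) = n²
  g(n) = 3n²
False

f(n) = n² is O(n²), and g(n) = 3n² is O(n²).
Since they have the same growth rate, f(n) = o(g(n)) is false.
(f = o(g) requires f to grow strictly slower, not equal.)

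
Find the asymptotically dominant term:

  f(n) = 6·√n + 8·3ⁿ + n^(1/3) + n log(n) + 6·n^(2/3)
8·3ⁿ

Looking at each term:
  - 6·√n is O(√n)
  - 8·3ⁿ is O(3ⁿ)
  - n^(1/3) is O(n^(1/3))
  - n log(n) is O(n log n)
  - 6·n^(2/3) is O(n^(2/3))

The term 8·3ⁿ (O(3ⁿ)) grows fastest and dominates all others.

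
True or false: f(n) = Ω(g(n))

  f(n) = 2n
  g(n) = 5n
True

f(n) = 2n and g(n) = 5n are both O(n).
Big-Ω permits equal growth rates (f ≥ c·g for some c > 0), so f(n) = Ω(g(n)) is true.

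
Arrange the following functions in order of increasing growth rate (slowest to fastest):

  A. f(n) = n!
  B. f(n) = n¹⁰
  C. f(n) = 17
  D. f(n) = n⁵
C < D < B < A

Comparing growth rates:
C = 17 is O(1)
D = n⁵ is O(n⁵)
B = n¹⁰ is O(n¹⁰)
A = n! is O(n!)

Therefore, the order from slowest to fastest is: C < D < B < A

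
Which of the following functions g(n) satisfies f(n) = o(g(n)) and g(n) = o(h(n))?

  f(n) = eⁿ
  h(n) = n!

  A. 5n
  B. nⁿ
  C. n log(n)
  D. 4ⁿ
D

We need g(n) with eⁿ = o(g(n)) and g(n) = o(n!), i.e. O(eⁿ) ≺ g ≺ O(n!).
Check each option:
  A. 5n — O(n) does not grow strictly faster than f(n)
  B. nⁿ — O(nⁿ) does not grow strictly slower than h(n)
  C. n log(n) — O(n log n) does not grow strictly faster than f(n)
  D. 4ⁿ — O(4ⁿ) is strictly between O(eⁿ) and O(n!) ✓

Only option D (4ⁿ) lies strictly between.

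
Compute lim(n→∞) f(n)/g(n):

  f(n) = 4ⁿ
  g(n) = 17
∞

Since 4ⁿ (O(4ⁿ)) grows faster than 17 (O(1)),
the ratio f(n)/g(n) → ∞ as n → ∞.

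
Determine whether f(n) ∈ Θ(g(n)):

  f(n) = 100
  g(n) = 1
True

f(n) = 100 and g(n) = 1 are both O(1).
Since they have the same asymptotic growth rate, f(n) = Θ(g(n)) is true.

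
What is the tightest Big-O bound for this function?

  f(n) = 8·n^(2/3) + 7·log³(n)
O(n^(2/3))

The dominant term in 8·n^(2/3) + 7·log³(n) is 8·n^(2/3), which is Θ(n^(2/3)).
Lower-order terms (7·log³(n)) are asymptotically negligible.
Constants are absorbed, so the tightest bound is O(n^(2/3)).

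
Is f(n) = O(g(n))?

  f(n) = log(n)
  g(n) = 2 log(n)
True

f(n) = log(n) and g(n) = 2 log(n) are both O(log n).
Big-O permits equal growth rates (f ≤ c·g for some c), so f(n) = O(g(n)) is true.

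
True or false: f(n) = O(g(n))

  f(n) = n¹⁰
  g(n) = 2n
False

f(n) = n¹⁰ is O(n¹⁰), and g(n) = 2n is O(n).
Since O(n¹⁰) grows faster than O(n), f(n) = O(g(n)) is false.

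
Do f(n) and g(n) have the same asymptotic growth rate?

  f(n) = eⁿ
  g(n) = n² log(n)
False

f(n) = eⁿ is O(eⁿ), and g(n) = n² log(n) is O(n² log n).
Since they have different growth rates, f(n) = Θ(g(n)) is false.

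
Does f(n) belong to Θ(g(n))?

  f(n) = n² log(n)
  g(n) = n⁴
False

f(n) = n² log(n) is O(n² log n), and g(n) = n⁴ is O(n⁴).
Since they have different growth rates, f(n) = Θ(g(n)) is false.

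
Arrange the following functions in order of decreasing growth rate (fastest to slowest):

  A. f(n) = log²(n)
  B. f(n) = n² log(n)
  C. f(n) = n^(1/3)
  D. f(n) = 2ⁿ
D > B > C > A

Comparing growth rates:
D = 2ⁿ is O(2ⁿ)
B = n² log(n) is O(n² log n)
C = n^(1/3) is O(n^(1/3))
A = log²(n) is O(log² n)

Therefore, the order from fastest to slowest is: D > B > C > A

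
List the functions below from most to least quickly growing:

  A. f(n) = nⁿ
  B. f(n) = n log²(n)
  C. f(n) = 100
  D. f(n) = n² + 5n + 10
A > D > B > C

Comparing growth rates:
A = nⁿ is O(nⁿ)
D = n² + 5n + 10 is O(n²)
B = n log²(n) is O(n log² n)
C = 100 is O(1)

Therefore, the order from fastest to slowest is: A > D > B > C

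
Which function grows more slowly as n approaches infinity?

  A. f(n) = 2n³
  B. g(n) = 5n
B

f(n) = 2n³ is O(n³), while g(n) = 5n is O(n).
Since O(n) grows slower than O(n³), g(n) is dominated.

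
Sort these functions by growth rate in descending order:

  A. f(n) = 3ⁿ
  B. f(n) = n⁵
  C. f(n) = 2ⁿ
A > C > B

Comparing growth rates:
A = 3ⁿ is O(3ⁿ)
C = 2ⁿ is O(2ⁿ)
B = n⁵ is O(n⁵)

Therefore, the order from fastest to slowest is: A > C > B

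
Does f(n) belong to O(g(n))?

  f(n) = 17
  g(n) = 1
True

f(n) = 17 and g(n) = 1 are both O(1).
Big-O permits equal growth rates (f ≤ c·g for some c), so f(n) = O(g(n)) is true.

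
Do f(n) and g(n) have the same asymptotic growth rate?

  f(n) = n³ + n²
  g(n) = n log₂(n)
False

f(n) = n³ + n² is O(n³), and g(n) = n log₂(n) is O(n log n).
Since they have different growth rates, f(n) = Θ(g(n)) is false.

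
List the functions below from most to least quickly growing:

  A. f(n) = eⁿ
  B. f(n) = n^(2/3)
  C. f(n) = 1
A > B > C

Comparing growth rates:
A = eⁿ is O(eⁿ)
B = n^(2/3) is O(n^(2/3))
C = 1 is O(1)

Therefore, the order from fastest to slowest is: A > B > C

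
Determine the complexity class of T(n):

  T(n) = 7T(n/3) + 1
Θ(n^log₃(7))

Master Theorem: a = 7, b = 3, f(n) = 1.
Compute the critical exponent d = log₃(7) = 1.771.
Compare f(n) = Θ(1) against n^d:
  k = 0 < d = 1.771, so f(n) = O(n^(d-ε)) — Case 1.
  The recursion cost dominates: T(n) = Θ(n^d) = Θ(n^log₃(7)).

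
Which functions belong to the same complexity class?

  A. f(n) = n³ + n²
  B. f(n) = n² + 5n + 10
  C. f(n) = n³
A and C

Examining each function:
  A. n³ + n² is O(n³)
  B. n² + 5n + 10 is O(n²)
  C. n³ is O(n³)

Functions A and C both have the same complexity class.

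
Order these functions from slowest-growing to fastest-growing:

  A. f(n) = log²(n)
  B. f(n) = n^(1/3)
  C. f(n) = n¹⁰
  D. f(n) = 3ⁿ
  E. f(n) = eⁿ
A < B < C < E < D

Comparing growth rates:
A = log²(n) is O(log² n)
B = n^(1/3) is O(n^(1/3))
C = n¹⁰ is O(n¹⁰)
E = eⁿ is O(eⁿ)
D = 3ⁿ is O(3ⁿ)

Therefore, the order from slowest to fastest is: A < B < C < E < D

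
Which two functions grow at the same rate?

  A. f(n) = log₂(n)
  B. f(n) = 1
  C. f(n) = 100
B and C

Examining each function:
  A. log₂(n) is O(log n)
  B. 1 is O(1)
  C. 100 is O(1)

Functions B and C both have the same complexity class.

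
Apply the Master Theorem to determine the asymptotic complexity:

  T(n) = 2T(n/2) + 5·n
Θ(n log n)

Master Theorem: a = 2, b = 2, f(n) = 5·n.
Compute the critical exponent d = log₂(2) = 1.
Compare f(n) = Θ(n) against n^d:
  k = 1 = d, so f(n) = Θ(n^d) — Case 2.
  Work is balanced across levels: T(n) = Θ(n^d log n) = Θ(n log n).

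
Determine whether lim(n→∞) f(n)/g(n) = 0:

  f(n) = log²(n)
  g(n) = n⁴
True

f(n) = log²(n) is O(log² n), and g(n) = n⁴ is O(n⁴).
Since O(log² n) grows strictly slower than O(n⁴), f(n) = o(g(n)) is true.
This means lim(n→∞) f(n)/g(n) = 0.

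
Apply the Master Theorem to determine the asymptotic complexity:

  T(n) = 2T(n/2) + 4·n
Θ(n log n)

Master Theorem: a = 2, b = 2, f(n) = 4·n.
Compute the critical exponent d = log₂(2) = 1.
Compare f(n) = Θ(n) against n^d:
  k = 1 = d, so f(n) = Θ(n^d) — Case 2.
  Work is balanced across levels: T(n) = Θ(n^d log n) = Θ(n log n).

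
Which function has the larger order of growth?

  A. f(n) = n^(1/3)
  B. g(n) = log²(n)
A

f(n) = n^(1/3) is O(n^(1/3)), while g(n) = log²(n) is O(log² n).
Since O(n^(1/3)) grows faster than O(log² n), f(n) dominates.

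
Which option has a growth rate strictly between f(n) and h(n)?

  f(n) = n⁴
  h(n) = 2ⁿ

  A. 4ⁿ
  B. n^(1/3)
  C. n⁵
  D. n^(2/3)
C

We need g(n) with n⁴ = o(g(n)) and g(n) = o(2ⁿ), i.e. O(n⁴) ≺ g ≺ O(2ⁿ).
Check each option:
  A. 4ⁿ — O(4ⁿ) does not grow strictly slower than h(n)
  B. n^(1/3) — O(n^(1/3)) does not grow strictly faster than f(n)
  C. n⁵ — O(n⁵) is strictly between O(n⁴) and O(2ⁿ) ✓
  D. n^(2/3) — O(n^(2/3)) does not grow strictly faster than f(n)

Only option C (n⁵) lies strictly between.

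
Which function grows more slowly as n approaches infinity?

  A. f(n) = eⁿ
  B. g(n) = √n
B

f(n) = eⁿ is O(eⁿ), while g(n) = √n is O(√n).
Since O(√n) grows slower than O(eⁿ), g(n) is dominated.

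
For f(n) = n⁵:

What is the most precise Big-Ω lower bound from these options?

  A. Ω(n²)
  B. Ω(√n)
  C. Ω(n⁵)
C

f(n) = n⁵ is Ω(n⁵).
All listed options are valid Big-Ω bounds (lower bounds),
but Ω(n⁵) is the tightest (largest valid bound).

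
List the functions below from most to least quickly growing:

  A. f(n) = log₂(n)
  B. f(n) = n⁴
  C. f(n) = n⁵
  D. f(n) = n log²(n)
C > B > D > A

Comparing growth rates:
C = n⁵ is O(n⁵)
B = n⁴ is O(n⁴)
D = n log²(n) is O(n log² n)
A = log₂(n) is O(log n)

Therefore, the order from fastest to slowest is: C > B > D > A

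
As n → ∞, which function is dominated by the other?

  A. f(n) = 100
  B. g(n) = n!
A

f(n) = 100 is O(1), while g(n) = n! is O(n!).
Since O(1) grows slower than O(n!), f(n) is dominated.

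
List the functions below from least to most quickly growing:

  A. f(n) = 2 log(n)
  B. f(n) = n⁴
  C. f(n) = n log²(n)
A < C < B

Comparing growth rates:
A = 2 log(n) is O(log n)
C = n log²(n) is O(n log² n)
B = n⁴ is O(n⁴)

Therefore, the order from slowest to fastest is: A < C < B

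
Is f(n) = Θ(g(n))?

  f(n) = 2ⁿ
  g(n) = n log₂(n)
False

f(n) = 2ⁿ is O(2ⁿ), and g(n) = n log₂(n) is O(n log n).
Since they have different growth rates, f(n) = Θ(g(n)) is false.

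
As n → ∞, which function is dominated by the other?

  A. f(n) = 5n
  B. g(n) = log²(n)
B

f(n) = 5n is O(n), while g(n) = log²(n) is O(log² n).
Since O(log² n) grows slower than O(n), g(n) is dominated.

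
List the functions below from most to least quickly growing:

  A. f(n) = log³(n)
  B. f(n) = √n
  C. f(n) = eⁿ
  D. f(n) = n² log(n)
C > D > B > A

Comparing growth rates:
C = eⁿ is O(eⁿ)
D = n² log(n) is O(n² log n)
B = √n is O(√n)
A = log³(n) is O(log³ n)

Therefore, the order from fastest to slowest is: C > D > B > A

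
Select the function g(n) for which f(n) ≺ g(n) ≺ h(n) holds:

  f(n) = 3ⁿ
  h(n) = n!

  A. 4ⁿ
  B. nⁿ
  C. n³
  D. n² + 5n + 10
A

We need g(n) with 3ⁿ = o(g(n)) and g(n) = o(n!), i.e. O(3ⁿ) ≺ g ≺ O(n!).
Check each option:
  A. 4ⁿ — O(4ⁿ) is strictly between O(3ⁿ) and O(n!) ✓
  B. nⁿ — O(nⁿ) does not grow strictly slower than h(n)
  C. n³ — O(n³) does not grow strictly faster than f(n)
  D. n² + 5n + 10 — O(n²) does not grow strictly faster than f(n)

Only option A (4ⁿ) lies strictly between.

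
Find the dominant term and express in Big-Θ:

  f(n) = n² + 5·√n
Θ(n²)

Order the terms by growth rate: 5·√n ≺ n².
The fastest-growing term n² dominates as n → ∞; dropping its constant factor gives Θ(n²).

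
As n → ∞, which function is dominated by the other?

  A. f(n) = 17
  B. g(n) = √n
A

f(n) = 17 is O(1), while g(n) = √n is O(√n).
Since O(1) grows slower than O(√n), f(n) is dominated.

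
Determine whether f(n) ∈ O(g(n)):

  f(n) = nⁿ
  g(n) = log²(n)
False

f(n) = nⁿ is O(nⁿ), and g(n) = log²(n) is O(log² n).
Since O(nⁿ) grows faster than O(log² n), f(n) = O(g(n)) is false.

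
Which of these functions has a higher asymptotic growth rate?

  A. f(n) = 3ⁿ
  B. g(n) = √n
A

f(n) = 3ⁿ is O(3ⁿ), while g(n) = √n is O(√n).
Since O(3ⁿ) grows faster than O(√n), f(n) dominates.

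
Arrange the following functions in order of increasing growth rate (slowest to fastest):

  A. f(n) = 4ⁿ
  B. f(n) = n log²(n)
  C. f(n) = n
C < B < A

Comparing growth rates:
C = n is O(n)
B = n log²(n) is O(n log² n)
A = 4ⁿ is O(4ⁿ)

Therefore, the order from slowest to fastest is: C < B < A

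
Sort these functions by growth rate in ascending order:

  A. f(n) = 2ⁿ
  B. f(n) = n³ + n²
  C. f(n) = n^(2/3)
C < B < A

Comparing growth rates:
C = n^(2/3) is O(n^(2/3))
B = n³ + n² is O(n³)
A = 2ⁿ is O(2ⁿ)

Therefore, the order from slowest to fastest is: C < B < A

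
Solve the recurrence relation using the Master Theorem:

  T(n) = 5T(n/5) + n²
Θ(n²)

Master Theorem: a = 5, b = 5, f(n) = n².
Compute the critical exponent d = log₅(5) = 1.
Compare f(n) = Θ(n²) against n^d:
  k = 2 > d = 1, so f(n) = Ω(n^(d+ε)) — Case 3.
  Regularity: a·(n/b)^2/n^2 = a/b^2 = 5/25 < 1 ✓.
  The top-level work dominates: T(n) = Θ(f(n)) = Θ(n²).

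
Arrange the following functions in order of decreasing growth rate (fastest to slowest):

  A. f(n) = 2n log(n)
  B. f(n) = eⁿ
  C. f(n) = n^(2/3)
B > A > C

Comparing growth rates:
B = eⁿ is O(eⁿ)
A = 2n log(n) is O(n log n)
C = n^(2/3) is O(n^(2/3))

Therefore, the order from fastest to slowest is: B > A > C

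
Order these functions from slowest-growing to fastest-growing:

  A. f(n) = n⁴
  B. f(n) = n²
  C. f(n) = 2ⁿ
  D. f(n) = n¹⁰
B < A < D < C

Comparing growth rates:
B = n² is O(n²)
A = n⁴ is O(n⁴)
D = n¹⁰ is O(n¹⁰)
C = 2ⁿ is O(2ⁿ)

Therefore, the order from slowest to fastest is: B < A < D < C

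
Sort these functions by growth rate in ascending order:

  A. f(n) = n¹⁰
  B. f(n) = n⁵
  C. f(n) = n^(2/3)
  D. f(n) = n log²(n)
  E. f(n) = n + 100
C < E < D < B < A

Comparing growth rates:
C = n^(2/3) is O(n^(2/3))
E = n + 100 is O(n)
D = n log²(n) is O(n log² n)
B = n⁵ is O(n⁵)
A = n¹⁰ is O(n¹⁰)

Therefore, the order from slowest to fastest is: C < E < D < B < A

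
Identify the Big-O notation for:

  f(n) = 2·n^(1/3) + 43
O(n^(1/3))

The dominant term in 2·n^(1/3) + 43 is 2·n^(1/3), which is Θ(n^(1/3)).
Lower-order terms (43) are asymptotically negligible.
Constants are absorbed, so the tightest bound is O(n^(1/3)).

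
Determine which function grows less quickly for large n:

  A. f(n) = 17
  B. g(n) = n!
A

f(n) = 17 is O(1), while g(n) = n! is O(n!).
Since O(1) grows slower than O(n!), f(n) is dominated.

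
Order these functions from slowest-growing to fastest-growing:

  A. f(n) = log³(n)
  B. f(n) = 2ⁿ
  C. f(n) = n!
A < B < C

Comparing growth rates:
A = log³(n) is O(log³ n)
B = 2ⁿ is O(2ⁿ)
C = n! is O(n!)

Therefore, the order from slowest to fastest is: A < B < C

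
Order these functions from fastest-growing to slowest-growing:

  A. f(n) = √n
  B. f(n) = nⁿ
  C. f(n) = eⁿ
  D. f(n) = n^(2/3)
B > C > D > A

Comparing growth rates:
B = nⁿ is O(nⁿ)
C = eⁿ is O(eⁿ)
D = n^(2/3) is O(n^(2/3))
A = √n is O(√n)

Therefore, the order from fastest to slowest is: B > C > D > A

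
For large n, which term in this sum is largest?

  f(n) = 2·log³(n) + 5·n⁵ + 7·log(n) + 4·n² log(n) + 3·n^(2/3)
5·n⁵

Looking at each term:
  - 2·log³(n) is O(log³ n)
  - 5·n⁵ is O(n⁵)
  - 7·log(n) is O(log n)
  - 4·n² log(n) is O(n² log n)
  - 3·n^(2/3) is O(n^(2/3))

The term 5·n⁵ (O(n⁵)) grows fastest and dominates all others.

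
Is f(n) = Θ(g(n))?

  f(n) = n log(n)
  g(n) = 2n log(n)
True

f(n) = n log(n) and g(n) = 2n log(n) are both O(n log n).
Since they have the same asymptotic growth rate, f(n) = Θ(g(n)) is true.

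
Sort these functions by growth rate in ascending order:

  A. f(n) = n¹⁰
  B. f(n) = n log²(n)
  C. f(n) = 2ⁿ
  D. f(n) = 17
D < B < A < C

Comparing growth rates:
D = 17 is O(1)
B = n log²(n) is O(n log² n)
A = n¹⁰ is O(n¹⁰)
C = 2ⁿ is O(2ⁿ)

Therefore, the order from slowest to fastest is: D < B < A < C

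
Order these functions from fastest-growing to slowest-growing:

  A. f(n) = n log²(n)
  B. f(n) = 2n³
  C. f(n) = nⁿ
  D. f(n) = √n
C > B > A > D

Comparing growth rates:
C = nⁿ is O(nⁿ)
B = 2n³ is O(n³)
A = n log²(n) is O(n log² n)
D = √n is O(√n)

Therefore, the order from fastest to slowest is: C > B > A > D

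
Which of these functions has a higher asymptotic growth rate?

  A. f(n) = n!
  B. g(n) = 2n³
A

f(n) = n! is O(n!), while g(n) = 2n³ is O(n³).
Since O(n!) grows faster than O(n³), f(n) dominates.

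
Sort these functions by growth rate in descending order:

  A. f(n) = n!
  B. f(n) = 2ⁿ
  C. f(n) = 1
A > B > C

Comparing growth rates:
A = n! is O(n!)
B = 2ⁿ is O(2ⁿ)
C = 1 is O(1)

Therefore, the order from fastest to slowest is: A > B > C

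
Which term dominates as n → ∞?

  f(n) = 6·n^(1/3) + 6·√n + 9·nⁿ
9·nⁿ

Looking at each term:
  - 6·n^(1/3) is O(n^(1/3))
  - 6·√n is O(√n)
  - 9·nⁿ is O(nⁿ)

The term 9·nⁿ (O(nⁿ)) grows fastest and dominates all others.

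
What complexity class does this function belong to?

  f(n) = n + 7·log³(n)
O(n)

The dominant term in n + 7·log³(n) is n, which is Θ(n).
Lower-order terms (7·log³(n)) are asymptotically negligible.
Constants are absorbed, so the tightest bound is O(n).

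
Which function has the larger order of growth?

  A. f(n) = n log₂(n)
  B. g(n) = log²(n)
A

f(n) = n log₂(n) is O(n log n), while g(n) = log²(n) is O(log² n).
Since O(n log n) grows faster than O(log² n), f(n) dominates.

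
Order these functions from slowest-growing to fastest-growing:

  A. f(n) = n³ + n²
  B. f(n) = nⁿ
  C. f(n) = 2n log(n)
C < A < B

Comparing growth rates:
C = 2n log(n) is O(n log n)
A = n³ + n² is O(n³)
B = nⁿ is O(nⁿ)

Therefore, the order from slowest to fastest is: C < A < B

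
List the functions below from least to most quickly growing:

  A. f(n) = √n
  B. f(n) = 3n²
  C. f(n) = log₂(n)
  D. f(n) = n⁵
C < A < B < D

Comparing growth rates:
C = log₂(n) is O(log n)
A = √n is O(√n)
B = 3n² is O(n²)
D = n⁵ is O(n⁵)

Therefore, the order from slowest to fastest is: C < A < B < D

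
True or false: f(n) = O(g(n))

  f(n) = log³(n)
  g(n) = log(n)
False

f(n) = log³(n) is O(log³ n), and g(n) = log(n) is O(log n).
Since O(log³ n) grows faster than O(log n), f(n) = O(g(n)) is false.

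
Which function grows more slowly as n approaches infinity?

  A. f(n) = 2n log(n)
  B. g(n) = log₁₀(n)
B

f(n) = 2n log(n) is O(n log n), while g(n) = log₁₀(n) is O(log n).
Since O(log n) grows slower than O(n log n), g(n) is dominated.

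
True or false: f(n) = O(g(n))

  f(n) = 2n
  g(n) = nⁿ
True

f(n) = 2n is O(n), and g(n) = nⁿ is O(nⁿ).
Since O(n) ⊆ O(nⁿ) (f grows no faster than g), f(n) = O(g(n)) is true.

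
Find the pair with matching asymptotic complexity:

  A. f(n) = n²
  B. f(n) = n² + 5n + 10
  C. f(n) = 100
A and B

Examining each function:
  A. n² is O(n²)
  B. n² + 5n + 10 is O(n²)
  C. 100 is O(1)

Functions A and B both have the same complexity class.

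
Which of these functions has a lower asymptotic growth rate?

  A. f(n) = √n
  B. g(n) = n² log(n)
A

f(n) = √n is O(√n), while g(n) = n² log(n) is O(n² log n).
Since O(√n) grows slower than O(n² log n), f(n) is dominated.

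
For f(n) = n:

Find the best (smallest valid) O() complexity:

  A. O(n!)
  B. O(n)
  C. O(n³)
B

f(n) = n is O(n).
All listed options are valid Big-O bounds (upper bounds),
but O(n) is the tightest (smallest valid bound).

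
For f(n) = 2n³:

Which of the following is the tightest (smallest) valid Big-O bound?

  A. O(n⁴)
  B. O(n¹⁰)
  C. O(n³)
C

f(n) = 2n³ is O(n³).
All listed options are valid Big-O bounds (upper bounds),
but O(n³) is the tightest (smallest valid bound).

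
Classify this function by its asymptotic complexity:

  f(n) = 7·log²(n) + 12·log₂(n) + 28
O(log² n)

The dominant term in 7·log²(n) + 12·log₂(n) + 28 is 7·log²(n), which is Θ(log² n).
Lower-order terms (12·log₂(n), 28) are asymptotically negligible.
Constants are absorbed, so the tightest bound is O(log² n).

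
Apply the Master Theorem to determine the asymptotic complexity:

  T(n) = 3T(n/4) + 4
Θ(n^log₄(3))

Master Theorem: a = 3, b = 4, f(n) = 4.
Compute the critical exponent d = log₄(3) = 0.792.
Compare f(n) = Θ(1) against n^d:
  k = 0 < d = 0.792, so f(n) = O(n^(d-ε)) — Case 1.
  The recursion cost dominates: T(n) = Θ(n^d) = Θ(n^log₄(3)).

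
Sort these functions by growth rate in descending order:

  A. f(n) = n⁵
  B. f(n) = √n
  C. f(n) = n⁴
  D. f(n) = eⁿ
D > A > C > B

Comparing growth rates:
D = eⁿ is O(eⁿ)
A = n⁵ is O(n⁵)
C = n⁴ is O(n⁴)
B = √n is O(√n)

Therefore, the order from fastest to slowest is: D > A > C > B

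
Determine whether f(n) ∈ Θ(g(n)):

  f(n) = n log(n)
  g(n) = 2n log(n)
True

f(n) = n log(n) and g(n) = 2n log(n) are both O(n log n).
Since they have the same asymptotic growth rate, f(n) = Θ(g(n)) is true.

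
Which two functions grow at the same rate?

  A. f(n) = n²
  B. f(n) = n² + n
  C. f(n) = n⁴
A and B

Examining each function:
  A. n² is O(n²)
  B. n² + n is O(n²)
  C. n⁴ is O(n⁴)

Functions A and B both have the same complexity class.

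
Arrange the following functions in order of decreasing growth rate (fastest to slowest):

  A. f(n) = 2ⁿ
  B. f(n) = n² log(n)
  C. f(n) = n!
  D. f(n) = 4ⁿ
C > D > A > B

Comparing growth rates:
C = n! is O(n!)
D = 4ⁿ is O(4ⁿ)
A = 2ⁿ is O(2ⁿ)
B = n² log(n) is O(n² log n)

Therefore, the order from fastest to slowest is: C > D > A > B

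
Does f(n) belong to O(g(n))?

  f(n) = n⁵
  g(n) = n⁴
False

f(n) = n⁵ is O(n⁵), and g(n) = n⁴ is O(n⁴).
Since O(n⁵) grows faster than O(n⁴), f(n) = O(g(n)) is false.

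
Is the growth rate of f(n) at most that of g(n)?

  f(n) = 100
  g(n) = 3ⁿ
True

f(n) = 100 is O(1), and g(n) = 3ⁿ is O(3ⁿ).
Since O(1) ⊆ O(3ⁿ) (f grows no faster than g), f(n) = O(g(n)) is true.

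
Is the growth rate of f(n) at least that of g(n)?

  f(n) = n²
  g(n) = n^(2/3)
True

f(n) = n² is O(n²), and g(n) = n^(2/3) is O(n^(2/3)).
Since O(n²) grows at least as fast as O(n^(2/3)), f(n) = Ω(g(n)) is true.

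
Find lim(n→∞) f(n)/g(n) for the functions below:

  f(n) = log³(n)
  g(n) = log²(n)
∞

Since log³(n) (O(log³ n)) grows faster than log²(n) (O(log² n)),
the ratio f(n)/g(n) → ∞ as n → ∞.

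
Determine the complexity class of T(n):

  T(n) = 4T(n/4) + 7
Θ(n)

Master Theorem: a = 4, b = 4, f(n) = 7.
Compute the critical exponent d = log₄(4) = 1.
Compare f(n) = Θ(1) against n^d:
  k = 0 < d = 1, so f(n) = O(n^(d-ε)) — Case 1.
  The recursion cost dominates: T(n) = Θ(n^d) = Θ(n).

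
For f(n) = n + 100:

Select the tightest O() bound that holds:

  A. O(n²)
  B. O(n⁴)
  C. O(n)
C

f(n) = n + 100 is O(n).
All listed options are valid Big-O bounds (upper bounds),
but O(n) is the tightest (smallest valid bound).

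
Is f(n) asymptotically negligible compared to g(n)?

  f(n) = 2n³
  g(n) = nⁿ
True

f(n) = 2n³ is O(n³), and g(n) = nⁿ is O(nⁿ).
Since O(n³) grows strictly slower than O(nⁿ), f(n) = o(g(n)) is true.
This means lim(n→∞) f(n)/g(n) = 0.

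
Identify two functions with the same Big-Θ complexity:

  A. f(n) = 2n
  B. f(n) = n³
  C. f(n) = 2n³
B and C

Examining each function:
  A. 2n is O(n)
  B. n³ is O(n³)
  C. 2n³ is O(n³)

Functions B and C both have the same complexity class.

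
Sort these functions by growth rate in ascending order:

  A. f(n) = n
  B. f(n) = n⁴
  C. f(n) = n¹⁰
A < B < C

Comparing growth rates:
A = n is O(n)
B = n⁴ is O(n⁴)
C = n¹⁰ is O(n¹⁰)

Therefore, the order from slowest to fastest is: A < B < C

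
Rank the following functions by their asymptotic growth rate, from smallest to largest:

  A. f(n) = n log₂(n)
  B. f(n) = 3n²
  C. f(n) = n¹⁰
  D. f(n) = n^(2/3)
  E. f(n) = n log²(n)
D < A < E < B < C

Comparing growth rates:
D = n^(2/3) is O(n^(2/3))
A = n log₂(n) is O(n log n)
E = n log²(n) is O(n log² n)
B = 3n² is O(n²)
C = n¹⁰ is O(n¹⁰)

Therefore, the order from slowest to fastest is: D < A < E < B < C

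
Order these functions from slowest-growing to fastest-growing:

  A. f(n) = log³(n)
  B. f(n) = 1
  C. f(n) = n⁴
B < A < C

Comparing growth rates:
B = 1 is O(1)
A = log³(n) is O(log³ n)
C = n⁴ is O(n⁴)

Therefore, the order from slowest to fastest is: B < A < C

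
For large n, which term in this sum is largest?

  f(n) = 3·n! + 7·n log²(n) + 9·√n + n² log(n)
3·n!

Looking at each term:
  - 3·n! is O(n!)
  - 7·n log²(n) is O(n log² n)
  - 9·√n is O(√n)
  - n² log(n) is O(n² log n)

The term 3·n! (O(n!)) grows fastest and dominates all others.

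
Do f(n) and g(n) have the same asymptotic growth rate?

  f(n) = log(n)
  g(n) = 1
False

f(n) = log(n) is O(log n), and g(n) = 1 is O(1).
Since they have different growth rates, f(n) = Θ(g(n)) is false.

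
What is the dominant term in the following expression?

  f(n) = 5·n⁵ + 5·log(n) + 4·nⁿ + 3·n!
4·nⁿ

Looking at each term:
  - 5·n⁵ is O(n⁵)
  - 5·log(n) is O(log n)
  - 4·nⁿ is O(nⁿ)
  - 3·n! is O(n!)

The term 4·nⁿ (O(nⁿ)) grows fastest and dominates all others.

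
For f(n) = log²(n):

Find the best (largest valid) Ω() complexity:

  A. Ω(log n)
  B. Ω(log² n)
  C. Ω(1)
B

f(n) = log²(n) is Ω(log² n).
All listed options are valid Big-Ω bounds (lower bounds),
but Ω(log² n) is the tightest (largest valid bound).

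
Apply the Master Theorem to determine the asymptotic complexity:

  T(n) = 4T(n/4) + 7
Θ(n)

Master Theorem: a = 4, b = 4, f(n) = 7.
Compute the critical exponent d = log₄(4) = 1.
Compare f(n) = Θ(1) against n^d:
  k = 0 < d = 1, so f(n) = O(n^(d-ε)) — Case 1.
  The recursion cost dominates: T(n) = Θ(n^d) = Θ(n).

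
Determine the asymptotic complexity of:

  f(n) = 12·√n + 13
O(√n)

The dominant term in 12·√n + 13 is 12·√n, which is Θ(√n).
Lower-order terms (13) are asymptotically negligible.
Constants are absorbed, so the tightest bound is O(√n).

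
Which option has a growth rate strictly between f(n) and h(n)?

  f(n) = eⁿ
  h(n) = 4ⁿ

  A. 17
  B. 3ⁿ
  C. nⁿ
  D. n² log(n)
B

We need g(n) with eⁿ = o(g(n)) and g(n) = o(4ⁿ), i.e. O(eⁿ) ≺ g ≺ O(4ⁿ).
Check each option:
  A. 17 — O(1) does not grow strictly faster than f(n)
  B. 3ⁿ — O(3ⁿ) is strictly between O(eⁿ) and O(4ⁿ) ✓
  C. nⁿ — O(nⁿ) does not grow strictly slower than h(n)
  D. n² log(n) — O(n² log n) does not grow strictly faster than f(n)

Only option B (3ⁿ) lies strictly between.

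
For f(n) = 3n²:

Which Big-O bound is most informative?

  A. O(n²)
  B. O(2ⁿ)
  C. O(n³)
A

f(n) = 3n² is O(n²).
All listed options are valid Big-O bounds (upper bounds),
but O(n²) is the tightest (smallest valid bound).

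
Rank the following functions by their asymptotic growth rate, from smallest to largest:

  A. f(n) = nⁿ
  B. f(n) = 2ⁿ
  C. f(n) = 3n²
C < B < A

Comparing growth rates:
C = 3n² is O(n²)
B = 2ⁿ is O(2ⁿ)
A = nⁿ is O(nⁿ)

Therefore, the order from slowest to fastest is: C < B < A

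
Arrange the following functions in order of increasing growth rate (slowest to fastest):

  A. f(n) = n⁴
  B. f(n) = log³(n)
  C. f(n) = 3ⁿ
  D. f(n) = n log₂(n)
B < D < A < C

Comparing growth rates:
B = log³(n) is O(log³ n)
D = n log₂(n) is O(n log n)
A = n⁴ is O(n⁴)
C = 3ⁿ is O(3ⁿ)

Therefore, the order from slowest to fastest is: B < D < A < C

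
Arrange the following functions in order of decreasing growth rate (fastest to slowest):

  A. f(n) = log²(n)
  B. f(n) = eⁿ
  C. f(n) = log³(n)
B > C > A

Comparing growth rates:
B = eⁿ is O(eⁿ)
C = log³(n) is O(log³ n)
A = log²(n) is O(log² n)

Therefore, the order from fastest to slowest is: B > C > A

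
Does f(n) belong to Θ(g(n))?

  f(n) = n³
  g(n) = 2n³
True

f(n) = n³ and g(n) = 2n³ are both O(n³).
Since they have the same asymptotic growth rate, f(n) = Θ(g(n)) is true.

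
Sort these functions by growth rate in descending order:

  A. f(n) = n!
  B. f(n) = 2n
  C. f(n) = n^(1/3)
A > B > C

Comparing growth rates:
A = n! is O(n!)
B = 2n is O(n)
C = n^(1/3) is O(n^(1/3))

Therefore, the order from fastest to slowest is: A > B > C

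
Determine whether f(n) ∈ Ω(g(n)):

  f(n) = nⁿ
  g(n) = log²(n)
True

f(n) = nⁿ is O(nⁿ), and g(n) = log²(n) is O(log² n).
Since O(nⁿ) grows at least as fast as O(log² n), f(n) = Ω(g(n)) is true.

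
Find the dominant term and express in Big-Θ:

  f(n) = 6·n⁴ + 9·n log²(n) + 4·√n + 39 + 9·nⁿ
Θ(nⁿ)

Order the terms by growth rate: 39 ≺ 4·√n ≺ 9·n log²(n) ≺ 6·n⁴ ≺ 9·nⁿ.
The fastest-growing term 9·nⁿ dominates as n → ∞; dropping its constant factor gives Θ(nⁿ).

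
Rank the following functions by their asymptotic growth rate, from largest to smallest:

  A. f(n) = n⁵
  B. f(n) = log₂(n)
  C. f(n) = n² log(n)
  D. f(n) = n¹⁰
D > A > C > B

Comparing growth rates:
D = n¹⁰ is O(n¹⁰)
A = n⁵ is O(n⁵)
C = n² log(n) is O(n² log n)
B = log₂(n) is O(log n)

Therefore, the order from fastest to slowest is: D > A > C > B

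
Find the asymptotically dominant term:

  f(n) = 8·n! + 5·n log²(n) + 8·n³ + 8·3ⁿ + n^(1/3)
8·n!

Looking at each term:
  - 8·n! is O(n!)
  - 5·n log²(n) is O(n log² n)
  - 8·n³ is O(n³)
  - 8·3ⁿ is O(3ⁿ)
  - n^(1/3) is O(n^(1/3))

The term 8·n! (O(n!)) grows fastest and dominates all others.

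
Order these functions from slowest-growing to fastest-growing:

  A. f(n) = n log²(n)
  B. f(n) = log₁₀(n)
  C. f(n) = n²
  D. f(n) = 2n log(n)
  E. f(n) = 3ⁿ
B < D < A < C < E

Comparing growth rates:
B = log₁₀(n) is O(log n)
D = 2n log(n) is O(n log n)
A = n log²(n) is O(n log² n)
C = n² is O(n²)
E = 3ⁿ is O(3ⁿ)

Therefore, the order from slowest to fastest is: B < D < A < C < E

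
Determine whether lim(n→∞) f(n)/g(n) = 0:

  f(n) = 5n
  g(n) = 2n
False

f(n) = 5n is O(n), and g(n) = 2n is O(n).
Since they have the same growth rate, f(n) = o(g(n)) is false.
(f = o(g) requires f to grow strictly slower, not equal.)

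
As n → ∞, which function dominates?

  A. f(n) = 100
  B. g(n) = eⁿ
B

f(n) = 100 is O(1), while g(n) = eⁿ is O(eⁿ).
Since O(eⁿ) grows faster than O(1), g(n) dominates.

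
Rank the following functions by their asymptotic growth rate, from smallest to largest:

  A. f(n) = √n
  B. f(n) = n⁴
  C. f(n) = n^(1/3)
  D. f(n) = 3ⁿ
C < A < B < D

Comparing growth rates:
C = n^(1/3) is O(n^(1/3))
A = √n is O(√n)
B = n⁴ is O(n⁴)
D = 3ⁿ is O(3ⁿ)

Therefore, the order from slowest to fastest is: C < A < B < D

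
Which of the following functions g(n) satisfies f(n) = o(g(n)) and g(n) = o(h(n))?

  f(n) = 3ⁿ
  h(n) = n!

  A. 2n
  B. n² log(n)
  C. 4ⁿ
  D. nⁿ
C

We need g(n) with 3ⁿ = o(g(n)) and g(n) = o(n!), i.e. O(3ⁿ) ≺ g ≺ O(n!).
Check each option:
  A. 2n — O(n) does not grow strictly faster than f(n)
  B. n² log(n) — O(n² log n) does not grow strictly faster than f(n)
  C. 4ⁿ — O(4ⁿ) is strictly between O(3ⁿ) and O(n!) ✓
  D. nⁿ — O(nⁿ) does not grow strictly slower than h(n)

Only option C (4ⁿ) lies strictly between.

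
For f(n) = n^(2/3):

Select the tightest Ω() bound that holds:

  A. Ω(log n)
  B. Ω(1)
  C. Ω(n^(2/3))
C

f(n) = n^(2/3) is Ω(n^(2/3)).
All listed options are valid Big-Ω bounds (lower bounds),
but Ω(n^(2/3)) is the tightest (largest valid bound).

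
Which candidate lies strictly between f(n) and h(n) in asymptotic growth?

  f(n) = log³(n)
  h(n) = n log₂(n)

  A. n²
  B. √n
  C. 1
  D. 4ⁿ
B

We need g(n) with log³(n) = o(g(n)) and g(n) = o(n log₂(n)), i.e. O(log³ n) ≺ g ≺ O(n log n).
Check each option:
  A. n² — O(n²) does not grow strictly slower than h(n)
  B. √n — O(√n) is strictly between O(log³ n) and O(n log n) ✓
  C. 1 — O(1) does not grow strictly faster than f(n)
  D. 4ⁿ — O(4ⁿ) does not grow strictly slower than h(n)

Only option B (√n) lies strictly between.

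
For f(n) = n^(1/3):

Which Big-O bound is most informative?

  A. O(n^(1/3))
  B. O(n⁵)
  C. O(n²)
A

f(n) = n^(1/3) is O(n^(1/3)).
All listed options are valid Big-O bounds (upper bounds),
but O(n^(1/3)) is the tightest (smallest valid bound).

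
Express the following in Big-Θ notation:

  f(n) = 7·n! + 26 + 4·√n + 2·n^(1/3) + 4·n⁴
Θ(n!)

Order the terms by growth rate: 26 ≺ 2·n^(1/3) ≺ 4·√n ≺ 4·n⁴ ≺ 7·n!.
The fastest-growing term 7·n! dominates as n → ∞; dropping its constant factor gives Θ(n!).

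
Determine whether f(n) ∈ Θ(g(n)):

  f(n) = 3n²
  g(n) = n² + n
True

f(n) = 3n² and g(n) = n² + n are both O(n²).
Since they have the same asymptotic growth rate, f(n) = Θ(g(n)) is true.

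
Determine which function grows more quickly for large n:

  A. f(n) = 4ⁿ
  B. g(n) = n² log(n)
A

f(n) = 4ⁿ is O(4ⁿ), while g(n) = n² log(n) is O(n² log n).
Since O(4ⁿ) grows faster than O(n² log n), f(n) dominates.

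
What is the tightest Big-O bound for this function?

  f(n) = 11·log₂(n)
O(log n)

The dominant term in 11·log₂(n) is 11·log₂(n), which is Θ(log n).
Constants are absorbed, so the tightest bound is O(log n).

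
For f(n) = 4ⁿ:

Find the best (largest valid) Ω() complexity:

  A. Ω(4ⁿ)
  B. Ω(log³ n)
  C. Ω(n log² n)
A

f(n) = 4ⁿ is Ω(4ⁿ).
All listed options are valid Big-Ω bounds (lower bounds),
but Ω(4ⁿ) is the tightest (largest valid bound).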